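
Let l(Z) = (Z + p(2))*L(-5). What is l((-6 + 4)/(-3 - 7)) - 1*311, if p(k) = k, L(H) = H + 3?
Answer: -1577/5 ≈ -315.40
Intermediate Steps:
L(H) = 3 + H
l(Z) = -4 - 2*Z (l(Z) = (Z + 2)*(3 - 5) = (2 + Z)*(-2) = -4 - 2*Z)
l((-6 + 4)/(-3 - 7)) - 1*311 = (-4 - 2*(-6 + 4)/(-3 - 7)) - 1*311 = (-4 - (-4)/(-10)) - 311 = (-4 - (-4)*(-1)/10) - 311 = (-4 - 2*⅕) - 311 = (-4 - ⅖) - 311 = -22/5 - 311 = -1577/5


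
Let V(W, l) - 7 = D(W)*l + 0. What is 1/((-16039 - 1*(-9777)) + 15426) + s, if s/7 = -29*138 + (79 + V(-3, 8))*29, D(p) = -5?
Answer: -171146863/9164 ≈ -18676.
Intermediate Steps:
V(W, l) = 7 - 5*l (V(W, l) = 7 + (-5*l + 0) = 7 - 5*l)
s = -18676 (s = 7*(-29*138 + (79 + (7 - 5*8))*29) = 7*(-4002 + (79 + (7 - 40))*29) = 7*(-4002 + (79 - 33)*29) = 7*(-4002 + 46*29) = 7*(-4002 + 1334) = 7*(-2668) = -18676)
1/((-16039 - 1*(-9777)) + 15426) + s = 1/((-16039 - 1*(-9777)) + 15426) - 18676 = 1/((-16039 + 9777) + 15426) - 18676 = 1/(-6262 + 15426) - 18676 = 1/9164 - 18676 = -171146863/9164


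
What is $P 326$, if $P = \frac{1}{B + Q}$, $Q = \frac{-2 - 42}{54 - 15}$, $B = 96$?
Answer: $\frac{6357}{1850} \approx 3.4362$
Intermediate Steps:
$Q = - \frac{44}{39} \approx -1.1282$
$P = \frac{39}{3700}$ ($P = \frac{1}{96 - \frac{44}{39}} = \frac{1}{\frac{3700}{39}} = \frac{39}{3700} \approx 0.010541$)
$P 326 = \frac{39}{3700} \cdot 326 = \frac{6357}{1850}$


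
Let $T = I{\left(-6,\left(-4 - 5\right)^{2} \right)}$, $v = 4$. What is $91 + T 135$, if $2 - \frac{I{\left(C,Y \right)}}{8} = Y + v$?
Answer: $-89549$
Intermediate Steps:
$I{\left(C,Y \right)} = -16 - 8 Y$ ($I{\left(C,Y \right)} = 16 - 8 \left(Y + 4\right) = 16 - 8 \left(4 + Y\right) = 16 - \left(32 + 8 Y\right) = -16 - 8 Y$)
$T = -664$ ($T = -16 - 8 \left(-4 - 5\right)^{2} = -16 - 8 \left(-9\right)^{2} = -16 - 648 = -664$)
$91 + T 135 = 91 - 89640 = -89549$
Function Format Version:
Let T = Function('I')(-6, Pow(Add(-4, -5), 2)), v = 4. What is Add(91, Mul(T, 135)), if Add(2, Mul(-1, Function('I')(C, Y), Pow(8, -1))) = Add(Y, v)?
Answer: -89549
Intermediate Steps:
Function('I')(C, Y) = Add(-16, Mul(-8, Y)) (Function('I')(C, Y) = Add(16, Mul(-8, Add(Y, 4))) = Add(16, Mul(-8, Add(4, Y))) = Add(16, Add(-32, Mul(-8, Y))) = Add(-16, Mul(-8, Y)))
T = -664 (T = Add(-16, Mul(-8, Pow(Add(-4, -5), 2))) = Add(-16, Mul(-8, Pow(-9, 2))) = Add(-16, Mul(-8, 81)) = Add(-16, -648) = -664)
Add(91, Mul(T, 135)) = Add(91, Mul(-664, 135)) = Add(91, -89640) = -89549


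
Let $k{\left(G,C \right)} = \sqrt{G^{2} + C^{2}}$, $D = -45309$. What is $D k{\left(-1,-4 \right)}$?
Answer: $- 45309 \sqrt{17} \approx -1.8681 \cdot 10^{5}$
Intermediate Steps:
$k{\left(G,C \right)} = \sqrt{C^{2} + G^{2}}$
$D k{\left(-1,-4 \right)} = - 45309 \sqrt{\left(-4\right)^{2} + \left(-1\right)^{2}} = - 45309 \sqrt{16 + 1} = - 45309 \sqrt{17}$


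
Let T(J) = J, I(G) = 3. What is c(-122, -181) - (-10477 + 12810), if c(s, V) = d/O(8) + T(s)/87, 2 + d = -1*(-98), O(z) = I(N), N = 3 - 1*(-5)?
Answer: -200309/87 ≈ -2302.4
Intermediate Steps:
N = 8 (N = 3 + 5 = 8)
O(z) = 3
d = 96 (d = -2 - 1*(-98) = -2 + 98 = 96)
c(s, V) = 32 + s/87 (c(s, V) = 96/3 + s/87 = 96*(⅓) + s*(1/87) = 32 + s/87)
c(-122, -181) - (-10477 + 12810) = (32 + (1/87)*(-122)) - (-10477 + 12810) = (32 - 122/87) - 1*2333 = 2662/87 - 2333 = -200309/87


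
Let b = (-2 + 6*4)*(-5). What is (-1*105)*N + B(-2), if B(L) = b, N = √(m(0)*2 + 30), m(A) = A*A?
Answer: -110 - 105*√30 ≈ -685.11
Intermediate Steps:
m(A) = A²
N = √30 (N = √(0²*2 + 30) = √(0*2 + 30) = √(0 + 30) = √30 ≈ 5.4772)
b = -110 (b = (-2 + 24)*(-5) = 22*(-5) = -110)
B(L) = -110
(-1*105)*N + B(-2) = (-1*105)*√30 - 110 = -105*√30 - 110 = -110 - 105*√30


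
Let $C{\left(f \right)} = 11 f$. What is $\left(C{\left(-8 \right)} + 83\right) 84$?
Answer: $-420$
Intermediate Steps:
$\left(C{\left(-8 \right)} + 83\right) 84 = \left(11 \left(-8\right) + 83\right) 84 = \left(-88 + 83\right) 84 = \left(-5\right) 84 = -420$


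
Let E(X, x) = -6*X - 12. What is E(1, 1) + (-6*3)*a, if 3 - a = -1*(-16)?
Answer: 216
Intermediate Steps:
a = -13 (a = 3 - (-1)*(-16) = 3 - 1*16 = 3 - 16 = -13)
E(X, x) = -12 - 6*X
E(1, 1) + (-6*3)*a = (-12 - 6*1) - 6*3*(-13) = (-12 - 6) - 18*(-13) = -18 + 234 = 216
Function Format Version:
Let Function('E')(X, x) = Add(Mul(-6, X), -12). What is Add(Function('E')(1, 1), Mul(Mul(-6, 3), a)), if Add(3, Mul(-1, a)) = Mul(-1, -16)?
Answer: 216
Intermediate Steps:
a = -13 (a = Add(3, Mul(-1, Mul(-1, -16))) = Add(3, Mul(-1, 16)) = Add(3, -16) = -13)
Function('E')(X, x) = Add(-12, Mul(-6, X))
Add(Function('E')(1, 1), Mul(Mul(-6, 3), a)) = Add(Add(-12, Mul(-6, 1)), Mul(Mul(-6, 3), -13)) = Add(Add(-12, -6), Mul(-18, -13)) = Add(-18, 234) = 216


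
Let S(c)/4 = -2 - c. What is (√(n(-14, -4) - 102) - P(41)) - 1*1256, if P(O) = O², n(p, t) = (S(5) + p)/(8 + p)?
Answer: -2937 + I*√95 ≈ -2937.0 + 9.7468*I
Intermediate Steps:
S(c) = -8 - 4*c (S(c) = 4*(-2 - c) = -8 - 4*c)
n(p, t) = (-28 + p)/(8 + p) (n(p, t) = ((-8 - 4*5) + p)/(8 + p) = ((-8 - 20) + p)/(8 + p) = (-28 + p)/(8 + p))
(√(n(-14, -4) - 102) - P(41)) - 1*1256 = (√((-28 - 14)/(8 - 14) - 102) - 1*41²) - 1*1256 = (√(-42/(-6) - 102) - 1*1681) - 1256 = (√(-⅙*(-42) - 102) - 1681) - 1256 = (√(7 - 102) - 1681) - 1256 = (√(-95) - 1681) - 1256 = (I*√95 - 1681) - 1256 = (-1681 + I*√95) - 1256 = -2937 + I*√95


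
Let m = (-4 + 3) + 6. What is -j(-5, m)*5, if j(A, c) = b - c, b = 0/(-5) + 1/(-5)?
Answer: 26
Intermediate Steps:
m = 5 (m = -1 + 6 = 5)
b = -⅕ (b = 0*(-⅕) + 1*(-⅕) = 0 - ⅕ = -⅕ ≈ -0.20000)
j(A, c) = -⅕ - c
-j(-5, m)*5 = -(-⅕ - 1*5)*5 = -(-⅕ - 5)*5 = -1*(-26/5)*5 = (26/5)*5 = 26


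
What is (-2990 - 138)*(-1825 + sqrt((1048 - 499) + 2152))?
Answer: 5708600 - 3128*sqrt(2701) ≈ 5.5460e+6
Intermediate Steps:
(-2990 - 138)*(-1825 + sqrt((1048 - 499) + 2152)) = -3128*(-1825 + sqrt(549 + 2152)) = -3128*(-1825 + sqrt(2701)) = 5708600 - 3128*sqrt(2701)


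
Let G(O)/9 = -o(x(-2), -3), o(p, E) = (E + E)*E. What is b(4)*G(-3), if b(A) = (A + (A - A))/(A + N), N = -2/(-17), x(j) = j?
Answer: -5508/35 ≈ -157.37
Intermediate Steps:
N = 2/17 (N = -2*(-1/17) = 2/17 ≈ 0.11765)
o(p, E) = 2*E² (o(p, E) = (2*E)*E = 2*E²)
b(A) = A/(2/17 + A) (b(A) = (A + (A - A))/(A + 2/17) = (A + 0)/(2/17 + A) = A/(2/17 + A))
G(O) = -162 (G(O) = 9*(-2*(-3)²) = 9*(-2*9) = 9*(-1*18) = 9*(-18) = -162)
b(4)*G(-3) = (17*4/(2 + 17*4))*(-162) = (17*4/(2 + 68))*(-162) = (17*4/70)*(-162) = (17*4*(1/70))*(-162) = (34/35)*(-162) = -5508/35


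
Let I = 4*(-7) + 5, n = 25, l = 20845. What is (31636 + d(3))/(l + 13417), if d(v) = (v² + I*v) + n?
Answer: 31601/34262 ≈ 0.92233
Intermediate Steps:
I = -23 (I = -28 + 5 = -23)
d(v) = 25 + v² - 23*v (d(v) = (v² - 23*v) + 25 = 25 + v² - 23*v)
(31636 + d(3))/(l + 13417) = (31636 + (25 + 3² - 23*3))/(20845 + 13417) = (31636 + (25 + 9 - 69))/34262 = (31636 - 35)*(1/34262) = 31601*(1/34262) = 31601/34262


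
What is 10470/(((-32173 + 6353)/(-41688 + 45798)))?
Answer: -2151585/1291 ≈ -1666.6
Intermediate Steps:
10470/(((-32173 + 6353)/(-41688 + 45798))) = 10470/((-25820/4110)) = 10470/((-25820*1/4110)) = 10470/(-2582/411) = 10470*(-411/2582) = -2151585/1291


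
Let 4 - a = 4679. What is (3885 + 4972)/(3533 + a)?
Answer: -8857/1142 ≈ -7.7557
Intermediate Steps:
a = -4675 (a = 4 - 1*4679 = 4 - 4679 = -4675)
(3885 + 4972)/(3533 + a) = (3885 + 4972)/(3533 - 4675) = 8857/(-1142) = 8857*(-1/1142) = -8857/1142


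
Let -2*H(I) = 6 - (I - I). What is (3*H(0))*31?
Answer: -279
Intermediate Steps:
H(I) = -3 (H(I) = -(6 - (I - I))/2 = -(6 - 1*0)/2 = -(6 + 0)/2 = -½*6 = -3)
(3*H(0))*31 = (3*(-3))*31 = -9*31 = -279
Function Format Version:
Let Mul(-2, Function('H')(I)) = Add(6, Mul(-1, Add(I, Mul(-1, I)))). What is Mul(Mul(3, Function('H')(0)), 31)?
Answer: -279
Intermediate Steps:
Function('H')(I) = -3 (Function('H')(I) = Mul(Rational(-1, 2), Add(6, Mul(-1, Add(I, Mul(-1, I))))) = Mul(Rational(-1, 2), Add(6, Mul(-1, 0))) = Mul(Rational(-1, 2), Add(6, 0)) = Mul(Rational(-1, 2), 6) = -3)
Mul(Mul(3, Function('H')(0)), 31) = Mul(Mul(3, -3), 31) = Mul(-9, 31) = -279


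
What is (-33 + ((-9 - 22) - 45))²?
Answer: 11881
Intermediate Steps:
(-33 + ((-9 - 22) - 45))² = (-33 + (-31 - 45))² = (-33 - 76)² = (-109)² = 11881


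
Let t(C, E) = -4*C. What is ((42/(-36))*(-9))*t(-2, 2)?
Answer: 84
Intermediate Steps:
((42/(-36))*(-9))*t(-2, 2) = ((42/(-36))*(-9))*(-4*(-2)) = ((42*(-1/36))*(-9))*8 = -7/6*(-9)*8 = (21/2)*8 = 84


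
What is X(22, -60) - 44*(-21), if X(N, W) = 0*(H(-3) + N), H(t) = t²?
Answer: 924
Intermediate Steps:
X(N, W) = 0 (X(N, W) = 0*((-3)² + N) = 0*(9 + N) = 0)
X(22, -60) - 44*(-21) = 0 - 44*(-21) = 0 + 924 = 924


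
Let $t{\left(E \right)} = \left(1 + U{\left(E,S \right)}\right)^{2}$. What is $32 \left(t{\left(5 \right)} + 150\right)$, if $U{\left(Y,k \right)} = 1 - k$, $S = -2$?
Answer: $5312$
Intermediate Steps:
$t{\left(E \right)} = 16$ ($t{\left(E \right)} = \left(1 + \left(1 - -2\right)\right)^{2} = \left(1 + \left(1 + 2\right)\right)^{2} = \left(1 + 3\right)^{2} = 4^{2} = 16$)
$32 \left(t{\left(5 \right)} + 150\right) = 32 \left(16 + 150\right) = 32 \cdot 166 = 5312$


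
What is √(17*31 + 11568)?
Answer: √12095 ≈ 109.98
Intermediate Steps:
√(17*31 + 11568) = √(527 + 11568) = √12095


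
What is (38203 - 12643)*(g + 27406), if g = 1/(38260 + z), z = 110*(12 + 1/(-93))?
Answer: 257841169998588/368083 ≈ 7.0050e+8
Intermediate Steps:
z = 122650/93 (z = 110*(12 - 1/93) = 110*(1115/93) = 122650/93 ≈ 1318.8)
g = 93/3680830 (g = 1/(38260 + 122650/93) = 1/(3680830/93) = 93/3680830 ≈ 2.5266e-5)
(38203 - 12643)*(g + 27406) = (38203 - 12643)*(93/3680830 + 27406) = 25560*(100876827073/3680830) = 257841169998588/368083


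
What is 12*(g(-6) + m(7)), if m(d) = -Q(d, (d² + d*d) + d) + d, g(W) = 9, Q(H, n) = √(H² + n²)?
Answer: 192 - 84*√226 ≈ -1070.8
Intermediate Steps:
m(d) = d - √(d² + (d + 2*d²)²) (m(d) = -√(d² + ((d² + d*d) + d)²) + d = -√(d² + ((d² + d²) + d)²) + d = -√(d² + (2*d² + d)²) + d = -√(d² + (d + 2*d²)²) + d = d - √(d² + (d + 2*d²)²))
12*(g(-6) + m(7)) = 12*(9 + (7 - √(7²*(1 + (1 + 2*7)²)))) = 12*(9 + (7 - √(49*(1 + (1 + 14)²)))) = 12*(9 + (7 - √(49*(1 + 15²)))) = 12*(9 + (7 - √(49*(1 + 225)))) = 12*(9 + (7 - √(49*226))) = 12*(9 + (7 - √11074)) = 12*(9 + (7 - 7*√226)) = 12*(16 - 7*√226) = 192 - 84*√226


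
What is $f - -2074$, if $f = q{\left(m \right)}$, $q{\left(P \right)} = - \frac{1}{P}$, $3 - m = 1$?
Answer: $\frac{4147}{2} \approx 2073.5$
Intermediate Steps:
$m = 2$ ($m = 3 - 1 = 2$)
$f = - \frac{1}{2} \approx -0.5$
$f - -2074 = - \frac{1}{2} - -2074 = - \frac{1}{2} + 2074 = \frac{4147}{2}$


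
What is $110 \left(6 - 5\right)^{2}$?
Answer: $110$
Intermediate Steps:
$110 \left(6 - 5\right)^{2} = 110 \cdot 1^{2} = 110 \cdot 1 = 110$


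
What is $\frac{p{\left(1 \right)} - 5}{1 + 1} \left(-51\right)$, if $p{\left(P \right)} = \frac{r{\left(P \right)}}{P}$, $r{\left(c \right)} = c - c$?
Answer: $\frac{255}{2} \approx 127.5$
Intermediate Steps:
$r{\left(c \right)} = 0$
$p{\left(P \right)} = 0$ ($p{\left(P \right)} = \frac{0}{P} = 0$)
$\frac{p{\left(1 \right)} - 5}{1 + 1} \left(-51\right) = \frac{0 - 5}{1 + 1} \left(-51\right) = \frac{0 - 5}{2} \left(-51\right) = \left(-5\right) \frac{1}{2} \left(-51\right) = \left(- \frac{5}{2}\right) \left(-51\right) = \frac{255}{2}$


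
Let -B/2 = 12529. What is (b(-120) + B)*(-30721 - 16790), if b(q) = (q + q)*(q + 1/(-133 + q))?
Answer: -44991301626/253 ≈ -1.7783e+8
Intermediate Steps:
B = -25058 (B = -2*12529 = -25058)
b(q) = 2*q*(q + 1/(-133 + q)) (b(q) = (2*q)*(q + 1/(-133 + q)) = 2*q*(q + 1/(-133 + q)))
(b(-120) + B)*(-30721 - 16790) = (2*(-120)*(1 + (-120)² - 133*(-120))/(-133 - 120) - 25058)*(-30721 - 16790) = (2*(-120)*(1 + 14400 + 15960)/(-253) - 25058)*(-47511) = (2*(-120)*(-1/253)*30361 - 25058)*(-47511) = (7286640/253 - 25058)*(-47511) = (946966/253)*(-47511) = -44991301626/253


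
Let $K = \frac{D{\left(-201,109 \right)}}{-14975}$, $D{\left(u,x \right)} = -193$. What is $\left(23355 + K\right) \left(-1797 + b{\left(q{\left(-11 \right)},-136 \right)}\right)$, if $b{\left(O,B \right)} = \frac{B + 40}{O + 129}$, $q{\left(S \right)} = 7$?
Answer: $- \frac{10688444419398}{254575} \approx -4.1985 \cdot 10^{7}$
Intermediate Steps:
$b{\left(O,B \right)} = \frac{40 + B}{129 + O}$
$K = \frac{193}{14975}$ ($K = - \frac{193}{-14975} = \left(-193\right) \left(- \frac{1}{14975}\right) = \frac{193}{14975} \approx 0.012888$)
$\left(23355 + K\right) \left(-1797 + b{\left(q{\left(-11 \right)},-136 \right)}\right) = \left(23355 + \frac{193}{14975}\right) \left(-1797 + \frac{40 - 136}{129 + 7}\right) = \frac{349741318 \left(-1797 + \frac{1}{136} \left(-96\right)\right)}{14975} = \frac{349741318 \left(-1797 - \frac{12}{17}\right)}{14975} = \frac{349741318}{14975} \left(- \frac{30561}{17}\right) = - \frac{10688444419398}{254575}$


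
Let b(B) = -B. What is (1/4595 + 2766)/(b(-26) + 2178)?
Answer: 12709771/10127380 ≈ 1.2550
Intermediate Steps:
(1/4595 + 2766)/(b(-26) + 2178) = (1/4595 + 2766)/(-1*(-26) + 2178) = (1/4595 + 2766)/(26 + 2178) = (12709771/4595)/2204 = (12709771/4595)*(1/2204) = 12709771/10127380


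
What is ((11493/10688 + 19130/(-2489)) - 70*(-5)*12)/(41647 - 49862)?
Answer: -111554359037/218538978880 ≈ -0.51046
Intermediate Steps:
((11493/10688 + 19130/(-2489)) - 70*(-5)*12)/(41647 - 49862) = ((11493*(1/10688) + 19130*(-1/2489)) - 35*(-10)*12)/(-8215) = ((11493/10688 - 19130/2489) + 350*12)*(-1/8215) = (-175855363/26602432 + 4200)*(-1/8215) = (111554359037/26602432)*(-1/8215) = -111554359037/218538978880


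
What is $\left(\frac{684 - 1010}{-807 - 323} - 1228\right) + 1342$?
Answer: $\frac{64573}{565} \approx 114.29$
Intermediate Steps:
$\left(\frac{684 - 1010}{-807 - 323} - 1228\right) + 1342 = \left(- \frac{326}{-1130} - 1228\right) + 1342 = \left(\left(-326\right) \left(- \frac{1}{1130}\right) - 1228\right) + 1342 = \left(\frac{163}{565} - 1228\right) + 1342 = - \frac{693657}{565} + 1342 = \frac{64573}{565}$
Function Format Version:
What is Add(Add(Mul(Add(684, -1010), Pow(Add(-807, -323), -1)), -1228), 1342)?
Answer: Rational(64573, 565) ≈ 114.29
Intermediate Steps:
Add(Add(Mul(Add(684, -1010), Pow(Add(-807, -323), -1)), -1228), 1342) = Add(Add(Mul(-326, Pow(-1130, -1)), -1228), 1342) = Add(Add(Mul(-326, Rational(-1, 1130)), -1228), 1342) = Add(Add(Rational(163, 565), -1228), 1342) = Add(Rational(-693657, 565), 1342) = Rational(64573, 565)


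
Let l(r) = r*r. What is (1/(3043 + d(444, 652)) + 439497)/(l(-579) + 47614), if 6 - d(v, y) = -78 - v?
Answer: 142676708/124288655 ≈ 1.1479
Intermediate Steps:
l(r) = r²
d(v, y) = 84 + v (d(v, y) = 6 - (-78 - v) = 6 + (78 + v) = 84 + v)
(1/(3043 + d(444, 652)) + 439497)/(l(-579) + 47614) = (1/(3043 + (84 + 444)) + 439497)/((-579)² + 47614) = (1/(3043 + 528) + 439497)/(335241 + 47614) = (1/3571 + 439497)/382855 = (1/3571 + 439497)*(1/382855) = (1569443788/3571)*(1/382855) = 142676708/124288655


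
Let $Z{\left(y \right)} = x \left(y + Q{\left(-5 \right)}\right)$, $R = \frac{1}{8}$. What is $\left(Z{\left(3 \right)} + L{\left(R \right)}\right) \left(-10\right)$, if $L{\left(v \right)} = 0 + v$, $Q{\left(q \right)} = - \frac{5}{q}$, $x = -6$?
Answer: $\frac{955}{4} \approx 238.75$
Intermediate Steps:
$R = \frac{1}{8} \approx 0.125$
$L{\left(v \right)} = v$
$Z{\left(y \right)} = -6 - 6 y$ ($Z{\left(y \right)} = - 6 \left(y - \frac{5}{-5}\right) = - 6 \left(y - -1\right) = - 6 \left(y + 1\right) = - 6 \left(1 + y\right) = -6 - 6 y$)
$\left(Z{\left(3 \right)} + L{\left(R \right)}\right) \left(-10\right) = \left(\left(-6 - 18\right) + \frac{1}{8}\right) \left(-10\right) = \left(-24 + \frac{1}{8}\right) \left(-10\right) = \left(- \frac{191}{8}\right) \left(-10\right) = \frac{955}{4}$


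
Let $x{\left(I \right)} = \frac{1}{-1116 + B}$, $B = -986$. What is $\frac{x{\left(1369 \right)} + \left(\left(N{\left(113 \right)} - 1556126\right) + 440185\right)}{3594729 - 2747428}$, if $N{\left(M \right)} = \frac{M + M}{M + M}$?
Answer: $- \frac{2345705881}{1781026702} \approx -1.3171$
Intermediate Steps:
$N{\left(M \right)} = 1$ ($N{\left(M \right)} = \frac{2 M}{2 M} = 2 M \frac{1}{2 M} = 1$)
$x{\left(I \right)} = - \frac{1}{2102}$ ($x{\left(I \right)} = \frac{1}{-1116 - 986} = \frac{1}{-2102} = - \frac{1}{2102}$)
$\frac{x{\left(1369 \right)} + \left(\left(N{\left(113 \right)} - 1556126\right) + 440185\right)}{3594729 - 2747428} = \frac{- \frac{1}{2102} + \left(\left(1 - 1556126\right) + 440185\right)}{3594729 - 2747428} = \frac{- \frac{1}{2102} + \left(-1556125 + 440185\right)}{847301} = \left(- \frac{1}{2102} - 1115940\right) \frac{1}{847301} = \left(- \frac{2345705881}{2102}\right) \frac{1}{847301} = - \frac{2345705881}{1781026702}$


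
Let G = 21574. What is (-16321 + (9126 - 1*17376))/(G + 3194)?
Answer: -24571/24768 ≈ -0.99205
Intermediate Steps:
(-16321 + (9126 - 1*17376))/(G + 3194) = (-16321 + (9126 - 1*17376))/(21574 + 3194) = (-16321 + (9126 - 17376))/24768 = (-16321 - 8250)*(1/24768) = -24571*1/24768 = -24571/24768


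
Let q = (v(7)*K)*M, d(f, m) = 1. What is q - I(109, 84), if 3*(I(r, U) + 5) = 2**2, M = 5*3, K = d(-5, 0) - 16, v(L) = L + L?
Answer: -9439/3 ≈ -3146.3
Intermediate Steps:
v(L) = 2*L
K = -15 (K = 1 - 16 = -15)
M = 15
I(r, U) = -11/3 (I(r, U) = -5 + (1/3)*2**2 = -5 + (1/3)*4 = -5 + 4/3 = -11/3)
q = -3150 (q = ((2*7)*(-15))*15 = (14*(-15))*15 = -210*15 = -3150)
q - I(109, 84) = -3150 - 1*(-11/3) = -3150 + 11/3 = -9439/3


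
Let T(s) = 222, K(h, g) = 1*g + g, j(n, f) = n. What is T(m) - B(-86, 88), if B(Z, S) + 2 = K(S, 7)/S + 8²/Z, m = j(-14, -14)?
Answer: 424915/1892 ≈ 224.58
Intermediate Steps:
m = -14
K(h, g) = 2*g (K(h, g) = g + g = 2*g)
B(Z, S) = -2 + 14/S + 64/Z (B(Z, S) = -2 + ((2*7)/S + 8²/Z) = -2 + (14/S + 64/Z) = -2 + 14/S + 64/Z)
T(m) - B(-86, 88) = 222 - (-2 + 14/88 + 64/(-86)) = 222 - (-2 + 14*(1/88) + 64*(-1/86)) = 222 - (-2 + 7/44 - 32/43) = 222 - 1*(-4891/1892) = 222 + 4891/1892 = 424915/1892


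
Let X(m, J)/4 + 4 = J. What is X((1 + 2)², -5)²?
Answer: 1296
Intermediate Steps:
X(m, J) = -16 + 4*J
X((1 + 2)², -5)² = (-16 + 4*(-5))² = (-16 - 20)² = (-36)² = 1296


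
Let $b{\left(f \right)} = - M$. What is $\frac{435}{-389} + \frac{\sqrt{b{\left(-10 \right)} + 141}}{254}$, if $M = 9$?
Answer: $- \frac{435}{389} + \frac{\sqrt{33}}{127} \approx -1.073$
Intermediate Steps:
$b{\left(f \right)} = -9$ ($b{\left(f \right)} = \left(-1\right) 9 = -9$)
$\frac{435}{-389} + \frac{\sqrt{b{\left(-10 \right)} + 141}}{254} = \frac{435}{-389} + \frac{\sqrt{-9 + 141}}{254} = 435 \left(- \frac{1}{389}\right) + \sqrt{132} \cdot \frac{1}{254} = - \frac{435}{389} + 2 \sqrt{33} \cdot \frac{1}{254} = - \frac{435}{389} + \frac{\sqrt{33}}{127}$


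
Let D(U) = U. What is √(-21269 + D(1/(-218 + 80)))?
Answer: I*√405046974/138 ≈ 145.84*I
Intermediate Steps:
√(-21269 + D(1/(-218 + 80))) = √(-21269 + 1/(-218 + 80)) = √(-21269 + 1/(-138)) = √(-21269 - 1/138) = √(-2935123/138) = I*√405046974/138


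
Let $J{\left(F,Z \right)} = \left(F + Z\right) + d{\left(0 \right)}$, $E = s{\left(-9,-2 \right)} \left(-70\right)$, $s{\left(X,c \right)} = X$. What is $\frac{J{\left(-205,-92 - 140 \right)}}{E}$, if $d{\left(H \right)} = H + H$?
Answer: $- \frac{437}{630} \approx -0.69365$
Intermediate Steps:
$E = 630$ ($E = \left(-9\right) \left(-70\right) = 630$)
$d{\left(H \right)} = 2 H$
$J{\left(F,Z \right)} = F + Z$ ($J{\left(F,Z \right)} = \left(F + Z\right) + 2 \cdot 0 = \left(F + Z\right) + 0 = F + Z$)
$\frac{J{\left(-205,-92 - 140 \right)}}{E} = \frac{-205 - 232}{630} = \left(-205 - 232\right) \frac{1}{630} = \left(-437\right) \frac{1}{630} = - \frac{437}{630}$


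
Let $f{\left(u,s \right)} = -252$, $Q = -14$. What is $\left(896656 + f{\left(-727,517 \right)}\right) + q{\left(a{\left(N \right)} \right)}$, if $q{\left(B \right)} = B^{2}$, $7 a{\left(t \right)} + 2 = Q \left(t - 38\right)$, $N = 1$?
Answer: $\frac{44190052}{49} \approx 9.0184 \cdot 10^{5}$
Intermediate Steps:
$a{\left(t \right)} = \frac{530}{7} - 2 t$ ($a{\left(t \right)} = - \frac{2}{7} + \frac{\left(-14\right) \left(t - 38\right)}{7} = - \frac{2}{7} + \frac{\left(-14\right) \left(-38 + t\right)}{7} = - \frac{2}{7} + \frac{532 - 14 t}{7} = - \frac{2}{7} - \left(-76 + 2 t\right) = \frac{530}{7} - 2 t$)
$\left(896656 + f{\left(-727,517 \right)}\right) + q{\left(a{\left(N \right)} \right)} = \left(896656 - 252\right) + \left(\frac{530}{7} - 2\right)^{2} = 896404 + \left(\frac{530}{7} - 2\right)^{2} = 896404 + \left(\frac{516}{7}\right)^{2} = 896404 + \frac{266256}{49} = \frac{44190052}{49}$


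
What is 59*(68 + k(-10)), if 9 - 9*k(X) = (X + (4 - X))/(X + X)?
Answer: 183254/45 ≈ 4072.3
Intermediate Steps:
k(X) = 1 - 2/(9*X) (k(X) = 1 - (X + (4 - X))/(9*(X + X)) = 1 - 4/(9*(2*X)) = 1 - 4*1/(2*X)/9 = 1 - 2/(9*X))
59*(68 + k(-10)) = 59*(68 + (-2/9 - 10)/(-10)) = 59*(68 - 1/10*(-92/9)) = 59*(68 + 46/45) = 59*(3106/45) = 183254/45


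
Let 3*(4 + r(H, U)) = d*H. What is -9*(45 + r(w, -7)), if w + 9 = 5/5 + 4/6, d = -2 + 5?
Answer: -303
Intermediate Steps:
d = 3
w = -22/3 (w = -9 + (5/5 + 4/6) = -9 + (5*(⅕) + 4*(⅙)) = -9 + (1 + ⅔) = -9 + 5/3 = -22/3 ≈ -7.3333)
r(H, U) = -4 + H (r(H, U) = -4 + (3*H)/3 = -4 + H)
-9*(45 + r(w, -7)) = -9*(45 + (-4 - 22/3)) = -9*(45 - 34/3) = -9*101/3 = -303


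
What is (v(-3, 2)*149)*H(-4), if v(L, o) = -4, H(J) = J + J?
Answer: 4768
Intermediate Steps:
H(J) = 2*J
(v(-3, 2)*149)*H(-4) = (-4*149)*(2*(-4)) = -596*(-8) = 4768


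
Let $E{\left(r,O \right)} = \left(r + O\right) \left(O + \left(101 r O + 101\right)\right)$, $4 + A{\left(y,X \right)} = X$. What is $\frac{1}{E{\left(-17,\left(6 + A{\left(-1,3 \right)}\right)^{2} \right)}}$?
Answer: $- \frac{1}{342392} \approx -2.9206 \cdot 10^{-6}$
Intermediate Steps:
$A{\left(y,X \right)} = -4 + X$
$E{\left(r,O \right)} = \left(O + r\right) \left(101 + O + 101 O r\right)$ ($E{\left(r,O \right)} = \left(O + r\right) \left(O + \left(101 O r + 101\right)\right) = \left(O + r\right) \left(O + \left(101 + 101 O r\right)\right) = \left(O + r\right) \left(101 + O + 101 O r\right)$)
$\frac{1}{E{\left(-17,\left(6 + A{\left(-1,3 \right)}\right)^{2} \right)}} = \frac{1}{\left(\left(6 + \left(-4 + 3\right)\right)^{2}\right)^{2} + 101 \left(6 + \left(-4 + 3\right)\right)^{2} + 101 \left(-17\right) + \left(6 + \left(-4 + 3\right)\right)^{2} \left(-17\right) + 101 \left(6 + \left(-4 + 3\right)\right)^{2} \left(-17\right)^{2} + 101 \left(-17\right) \left(\left(6 + \left(-4 + 3\right)\right)^{2}\right)^{2}} = \frac{1}{\left(\left(6 - 1\right)^{2}\right)^{2} + 101 \left(6 - 1\right)^{2} - 1717 + \left(6 - 1\right)^{2} \left(-17\right) + 101 \left(6 - 1\right)^{2} \cdot 289 + 101 \left(-17\right) \left(\left(6 - 1\right)^{2}\right)^{2}} = \frac{1}{\left(5^{2}\right)^{2} + 101 \cdot 5^{2} - 1717 + 5^{2} \left(-17\right) + 101 \cdot 5^{2} \cdot 289 + 101 \left(-17\right) \left(5^{2}\right)^{2}} = \frac{1}{25^{2} + 101 \cdot 25 - 1717 + 25 \left(-17\right) + 101 \cdot 25 \cdot 289 + 101 \left(-17\right) 25^{2}} = \frac{1}{625 + 2525 - 1717 - 425 + 729725 + 101 \left(-17\right) 625} = \frac{1}{625 + 2525 - 1717 - 425 + 729725 - 1073125} = \frac{1}{-342392} = - \frac{1}{342392}$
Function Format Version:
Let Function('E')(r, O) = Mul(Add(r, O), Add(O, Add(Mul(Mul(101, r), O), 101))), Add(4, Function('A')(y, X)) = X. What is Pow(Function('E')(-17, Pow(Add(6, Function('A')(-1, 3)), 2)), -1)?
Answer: Rational(-1, 342392) ≈ -2.9206e-6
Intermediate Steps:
Function('A')(y, X) = Add(-4, X)
Function('E')(r, O) = Mul(Add(O, r), Add(101, O, Mul(101, O, r))) (Function('E')(r, O) = Mul(Add(O, r), Add(O, Add(Mul(101, O, r), 101))) = Mul(Add(O, r), Add(O, Add(101, Mul(101, O, r)))) = Mul(Add(O, r), Add(101, O, Mul(101, O, r))))
Pow(Function('E')(-17, Pow(Add(6, Function('A')(-1, 3)), 2)), -1) = Pow(Add(Pow(Pow(Add(6, Add(-4, 3)), 2), 2), Mul(101, Pow(Add(6, Add(-4, 3)), 2)), Mul(101, -17), Mul(Pow(Add(6, Add(-4, 3)), 2), -17), Mul(101, Pow(Add(6, Add(-4, 3)), 2), Pow(-17, 2)), Mul(101, -17, Pow(Pow(Add(6, Add(-4, 3)), 2), 2))), -1) = Pow(Add(Pow(Pow(Add(6, -1), 2), 2), Mul(101, Pow(Add(6, -1), 2)), -1717, Mul(Pow(Add(6, -1), 2), -17), Mul(101, Pow(Add(6, -1), 2), 289), Mul(101, -17, Pow(Pow(Add(6, -1), 2), 2))), -1) = Pow(Add(Pow(Pow(5, 2), 2), Mul(101, Pow(5, 2)), -1717, Mul(Pow(5, 2), -17), Mul(101, Pow(5, 2), 289), Mul(101, -17, Pow(Pow(5, 2), 2))), -1) = Pow(Add(Pow(25, 2), Mul(101, 25), -1717, Mul(25, -17), Mul(101, 25, 289), Mul(101, -17, Pow(25, 2))), -1) = Pow(Add(625, 2525, -1717, -425, 729725, Mul(101, -17, 625)), -1) = Pow(Add(625, 2525, -1717, -425, 729725, -1073125), -1) = Pow(-342392, -1) = Rational(-1, 342392)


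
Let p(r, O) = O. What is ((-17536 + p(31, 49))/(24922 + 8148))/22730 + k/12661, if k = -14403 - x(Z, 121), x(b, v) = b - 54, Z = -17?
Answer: -10773314928107/9517034407100 ≈ -1.1320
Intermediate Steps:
x(b, v) = -54 + b
k = -14332 (k = -14403 - (-54 - 17) = -14403 - 1*(-71) = -14403 + 71 = -14332)
((-17536 + p(31, 49))/(24922 + 8148))/22730 + k/12661 = ((-17536 + 49)/(24922 + 8148))/22730 - 14332/12661 = -17487/33070*(1/22730) - 14332*1/12661 = -17487*1/33070*(1/22730) - 14332/12661 = -17487/33070*1/22730 - 14332/12661 = -17487/751681100 - 14332/12661 = -10773314928107/9517034407100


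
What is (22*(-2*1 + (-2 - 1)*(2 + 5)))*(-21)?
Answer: 10626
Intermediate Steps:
(22*(-2*1 + (-2 - 1)*(2 + 5)))*(-21) = (22*(-2 - 3*7))*(-21) = (22*(-2 - 21))*(-21) = (22*(-23))*(-21) = -506*(-21) = 10626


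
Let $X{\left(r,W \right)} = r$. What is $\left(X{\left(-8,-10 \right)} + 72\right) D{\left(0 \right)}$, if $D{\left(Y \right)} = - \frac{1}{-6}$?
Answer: $\frac{32}{3} \approx 10.667$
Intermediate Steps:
$D{\left(Y \right)} = \frac{1}{6}$ ($D{\left(Y \right)} = \left(-1\right) \left(- \frac{1}{6}\right) = \frac{1}{6}$)
$\left(X{\left(-8,-10 \right)} + 72\right) D{\left(0 \right)} = \left(-8 + 72\right) \frac{1}{6} = 64 \cdot \frac{1}{6} = \frac{32}{3}$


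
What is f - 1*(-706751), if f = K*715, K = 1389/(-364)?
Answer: 19712633/28 ≈ 7.0402e+5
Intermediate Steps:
K = -1389/364 (K = 1389*(-1/364) = -1389/364 ≈ -3.8159)
f = -76395/28 (f = -1389/364*715 = -76395/28 ≈ -2728.4)
f - 1*(-706751) = -76395/28 - 1*(-706751) = -76395/28 + 706751 = 19712633/28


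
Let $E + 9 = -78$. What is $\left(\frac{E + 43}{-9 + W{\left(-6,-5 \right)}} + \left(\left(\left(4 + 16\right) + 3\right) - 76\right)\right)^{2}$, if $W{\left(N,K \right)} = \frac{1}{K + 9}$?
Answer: $\frac{2819041}{1225} \approx 2301.3$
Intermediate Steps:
$E = -87$ ($E = -9 - 78 = -87$)
$W{\left(N,K \right)} = \frac{1}{9 + K}$
$\left(\frac{E + 43}{-9 + W{\left(-6,-5 \right)}} + \left(\left(\left(4 + 16\right) + 3\right) - 76\right)\right)^{2} = \left(\frac{-87 + 43}{-9 + \frac{1}{9 - 5}} + \left(\left(\left(4 + 16\right) + 3\right) - 76\right)\right)^{2} = \left(- \frac{44}{-9 + \frac{1}{4}} + \left(\left(20 + 3\right) - 76\right)\right)^{2} = \left(- \frac{44}{-9 + \frac{1}{4}} + \left(23 - 76\right)\right)^{2} = \left(- \frac{44}{- \frac{35}{4}} - 53\right)^{2} = \left(\left(-44\right) \left(- \frac{4}{35}\right) - 53\right)^{2} = \left(\frac{176}{35} - 53\right)^{2} = \left(- \frac{1679}{35}\right)^{2} = \frac{2819041}{1225}$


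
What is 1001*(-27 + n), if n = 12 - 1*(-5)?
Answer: -10010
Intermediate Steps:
n = 17 (n = 12 + 5 = 17)
1001*(-27 + n) = 1001*(-27 + 17) = 1001*(-10) = -10010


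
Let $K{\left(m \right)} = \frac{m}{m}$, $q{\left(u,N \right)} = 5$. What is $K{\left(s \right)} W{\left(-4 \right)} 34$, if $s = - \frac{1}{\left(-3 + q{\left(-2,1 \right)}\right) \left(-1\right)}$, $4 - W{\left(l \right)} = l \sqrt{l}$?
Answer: $136 + 272 i \approx 136.0 + 272.0 i$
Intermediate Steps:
$W{\left(l \right)} = 4 - l^{\frac{3}{2}}$ ($W{\left(l \right)} = 4 - l \sqrt{l} = 4 - l^{\frac{3}{2}}$)
$s = \frac{1}{2}$ ($s = - \frac{1}{\left(-3 + 5\right) \left(-1\right)} = - \frac{1}{2 \left(-1\right)} = - \frac{1}{-2} = \left(-1\right) \left(- \frac{1}{2}\right) = \frac{1}{2} \approx 0.5$)
$K{\left(m \right)} = 1$
$K{\left(s \right)} W{\left(-4 \right)} 34 = 1 \left(4 - \left(-4\right)^{\frac{3}{2}}\right) 34 = 1 \left(4 - - 8 i\right) 34 = 1 \left(4 + 8 i\right) 34 = \left(4 + 8 i\right) 34 = 136 + 272 i$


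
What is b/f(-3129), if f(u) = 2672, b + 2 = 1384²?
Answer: 957727/1336 ≈ 716.86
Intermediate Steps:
b = 1915454 (b = -2 + 1384² = -2 + 1915456 = 1915454)
b/f(-3129) = 1915454/2672 = 1915454*(1/2672) = 957727/1336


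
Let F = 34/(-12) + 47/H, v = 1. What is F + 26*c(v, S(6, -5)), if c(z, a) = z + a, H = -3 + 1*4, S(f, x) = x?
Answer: -359/6 ≈ -59.833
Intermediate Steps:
H = 1 (H = -3 + 4 = 1)
c(z, a) = a + z
F = 265/6 (F = 34/(-12) + 47/1 = 34*(-1/12) + 47*1 = -17/6 + 47 = 265/6 ≈ 44.167)
F + 26*c(v, S(6, -5)) = 265/6 + 26*(-5 + 1) = 265/6 + 26*(-4) = 265/6 - 104 = -359/6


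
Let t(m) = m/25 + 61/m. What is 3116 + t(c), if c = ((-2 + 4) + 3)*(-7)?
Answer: 21790/7 ≈ 3112.9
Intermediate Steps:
c = -35 (c = (2 + 3)*(-7) = 5*(-7) = -35)
t(m) = 61/m + m/25 (t(m) = m*(1/25) + 61/m = m/25 + 61/m = 61/m + m/25)
3116 + t(c) = 3116 + (61/(-35) + (1/25)*(-35)) = 3116 + (61*(-1/35) - 7/5) = 3116 + (-61/35 - 7/5) = 3116 - 22/7 = 21790/7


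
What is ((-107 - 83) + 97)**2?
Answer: 8649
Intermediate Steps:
((-107 - 83) + 97)**2 = (-190 + 97)**2 = (-93)**2 = 8649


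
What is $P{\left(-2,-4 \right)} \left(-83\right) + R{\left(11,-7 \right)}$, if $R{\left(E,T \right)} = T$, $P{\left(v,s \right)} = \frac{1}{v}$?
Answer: $\frac{69}{2} \approx 34.5$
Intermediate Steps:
$P{\left(-2,-4 \right)} \left(-83\right) + R{\left(11,-7 \right)} = \frac{1}{-2} \left(-83\right) - 7 = \left(- \frac{1}{2}\right) \left(-83\right) - 7 = \frac{83}{2} - 7 = \frac{69}{2}$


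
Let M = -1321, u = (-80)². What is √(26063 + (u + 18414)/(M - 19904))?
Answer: √469634844489/4245 ≈ 161.44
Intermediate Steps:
u = 6400
√(26063 + (u + 18414)/(M - 19904)) = √(26063 + (6400 + 18414)/(-1321 - 19904)) = √(26063 + 24814/(-21225)) = √(26063 + 24814*(-1/21225)) = √(26063 - 24814/21225) = √(553162361/21225) = √469634844489/4245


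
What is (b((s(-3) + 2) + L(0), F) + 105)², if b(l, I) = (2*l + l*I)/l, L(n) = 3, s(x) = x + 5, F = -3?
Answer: 10816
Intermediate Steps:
s(x) = 5 + x
b(l, I) = (2*l + I*l)/l
(b((s(-3) + 2) + L(0), F) + 105)² = ((2 - 3) + 105)² = (-1 + 105)² = 104² = 10816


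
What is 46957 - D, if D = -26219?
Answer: 73176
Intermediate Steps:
46957 - D = 46957 - 1*(-26219) = 46957 + 26219 = 73176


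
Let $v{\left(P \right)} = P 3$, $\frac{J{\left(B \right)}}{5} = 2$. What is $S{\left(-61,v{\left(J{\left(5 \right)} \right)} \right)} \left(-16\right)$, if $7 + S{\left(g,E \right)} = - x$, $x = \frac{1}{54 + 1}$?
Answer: $\frac{6176}{55} \approx 112.29$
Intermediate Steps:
$J{\left(B \right)} = 10$ ($J{\left(B \right)} = 5 \cdot 2 = 10$)
$x = \frac{1}{55} \approx 0.018182$
$v{\left(P \right)} = 3 P$
$S{\left(g,E \right)} = - \frac{386}{55}$ ($S{\left(g,E \right)} = -7 - \frac{1}{55} = - \frac{386}{55}$)
$S{\left(-61,v{\left(J{\left(5 \right)} \right)} \right)} \left(-16\right) = \left(- \frac{386}{55}\right) \left(-16\right) = \frac{6176}{55}$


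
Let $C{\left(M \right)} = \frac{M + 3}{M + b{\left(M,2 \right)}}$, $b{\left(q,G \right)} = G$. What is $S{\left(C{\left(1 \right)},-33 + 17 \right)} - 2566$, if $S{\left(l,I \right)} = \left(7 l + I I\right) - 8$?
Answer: $- \frac{6926}{3} \approx -2308.7$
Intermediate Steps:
$C{\left(M \right)} = \frac{3 + M}{2 + M}$ ($C{\left(M \right)} = \frac{M + 3}{M + 2} = \frac{3 + M}{2 + M}$)
$S{\left(l,I \right)} = -8 + I^{2} + 7 l$ ($S{\left(l,I \right)} = \left(7 l + I^{2}\right) - 8 = \left(I^{2} + 7 l\right) - 8 = -8 + I^{2} + 7 l$)
$S{\left(C{\left(1 \right)},-33 + 17 \right)} - 2566 = \left(-8 + \left(-33 + 17\right)^{2} + 7 \frac{3 + 1}{2 + 1}\right) - 2566 = \left(-8 + \left(-16\right)^{2} + 7 \cdot \frac{1}{3} \cdot 4\right) - 2566 = \left(-8 + 256 + 7 \cdot \frac{1}{3} \cdot 4\right) - 2566 = \left(-8 + 256 + 7 \cdot \frac{4}{3}\right) - 2566 = \left(-8 + 256 + \frac{28}{3}\right) - 2566 = \frac{772}{3} - 2566 = - \frac{6926}{3}$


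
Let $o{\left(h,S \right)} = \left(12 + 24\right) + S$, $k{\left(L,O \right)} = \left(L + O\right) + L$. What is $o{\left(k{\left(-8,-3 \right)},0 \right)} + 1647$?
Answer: $1683$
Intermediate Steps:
$k{\left(L,O \right)} = O + 2 L$
$o{\left(h,S \right)} = 36 + S$
$o{\left(k{\left(-8,-3 \right)},0 \right)} + 1647 = \left(36 + 0\right) + 1647 = 36 + 1647 = 1683$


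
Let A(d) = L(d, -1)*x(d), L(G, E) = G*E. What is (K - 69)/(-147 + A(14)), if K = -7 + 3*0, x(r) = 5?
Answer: 76/217 ≈ 0.35023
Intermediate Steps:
L(G, E) = E*G
A(d) = -5*d (A(d) = -d*5 = -5*d)
K = -7 (K = -7 + 0 = -7)
(K - 69)/(-147 + A(14)) = (-7 - 69)/(-147 - 5*14) = -76/(-147 - 70) = -76/(-217) = -76*(-1/217) = 76/217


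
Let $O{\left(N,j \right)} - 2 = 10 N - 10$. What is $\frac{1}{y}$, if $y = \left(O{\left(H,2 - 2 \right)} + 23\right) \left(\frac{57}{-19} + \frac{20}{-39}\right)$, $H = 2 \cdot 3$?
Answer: $- \frac{13}{3425} \approx -0.0037956$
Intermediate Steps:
$H = 6$
$O{\left(N,j \right)} = -8 + 10 N$ ($O{\left(N,j \right)} = 2 + \left(10 N - 10\right) = 2 + \left(-10 + 10 N\right) = -8 + 10 N$)
$y = - \frac{3425}{13}$ ($y = \left(\left(-8 + 10 \cdot 6\right) + 23\right) \left(\frac{57}{-19} + \frac{20}{-39}\right) = \left(\left(-8 + 60\right) + 23\right) \left(57 \left(- \frac{1}{19}\right) + 20 \left(- \frac{1}{39}\right)\right) = \left(52 + 23\right) \left(-3 - \frac{20}{39}\right) = 75 \left(- \frac{137}{39}\right) = - \frac{3425}{13} \approx -263.46$)
$\frac{1}{y} = \frac{1}{- \frac{3425}{13}} = - \frac{13}{3425}$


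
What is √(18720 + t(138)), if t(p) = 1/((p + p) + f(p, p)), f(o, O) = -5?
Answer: √1374815791/271 ≈ 136.82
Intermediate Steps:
t(p) = 1/(-5 + 2*p) (t(p) = 1/((p + p) - 5) = 1/(2*p - 5) = 1/(-5 + 2*p))
√(18720 + t(138)) = √(18720 + 1/(-5 + 2*138)) = √(18720 + 1/(-5 + 276)) = √(18720 + 1/271) = √(5073121/271) = √1374815791/271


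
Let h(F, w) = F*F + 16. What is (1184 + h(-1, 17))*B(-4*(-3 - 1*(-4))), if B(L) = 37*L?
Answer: -177748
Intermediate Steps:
h(F, w) = 16 + F**2 (h(F, w) = F**2 + 16 = 16 + F**2)
(1184 + h(-1, 17))*B(-4*(-3 - 1*(-4))) = (1184 + (16 + (-1)**2))*(37*(-4*(-3 - 1*(-4)))) = (1184 + (16 + 1))*(37*(-4*(-3 + 4))) = (1184 + 17)*(37*(-4*1)) = 1201*(37*(-4)) = 1201*(-148) = -177748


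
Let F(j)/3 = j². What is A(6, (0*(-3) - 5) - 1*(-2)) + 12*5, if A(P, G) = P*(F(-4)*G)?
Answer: -804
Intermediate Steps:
F(j) = 3*j²
A(P, G) = 48*G*P (A(P, G) = P*((3*(-4)²)*G) = P*((3*16)*G) = P*(48*G) = 48*G*P)
A(6, (0*(-3) - 5) - 1*(-2)) + 12*5 = 48*((0*(-3) - 5) - 1*(-2))*6 + 12*5 = 48*((0 - 5) + 2)*6 + 60 = 48*(-5 + 2)*6 + 60 = 48*(-3)*6 + 60 = -864 + 60 = -804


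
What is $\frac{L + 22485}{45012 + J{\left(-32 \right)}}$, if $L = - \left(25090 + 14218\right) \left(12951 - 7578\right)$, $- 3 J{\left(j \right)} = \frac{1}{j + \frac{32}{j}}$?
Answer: $- \frac{20906760501}{4456189} \approx -4691.6$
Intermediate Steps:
$J{\left(j \right)} = - \frac{1}{3 \left(j + \frac{32}{j}\right)}$
$L = -211201884$ ($L = - 39308 \cdot 5373 = \left(-1\right) 211201884 = -211201884$)
$\frac{L + 22485}{45012 + J{\left(-32 \right)}} = \frac{-211201884 + 22485}{45012 - - \frac{32}{96 + 3 \left(-32\right)^{2}}} = - \frac{211179399}{45012 - - \frac{32}{96 + 3 \cdot 1024}} = - \frac{211179399}{45012 - - \frac{32}{96 + 3072}} = - \frac{211179399}{45012 - - \frac{32}{3168}} = - \frac{211179399}{45012 - \left(-32\right) \frac{1}{3168}} = - \frac{211179399}{45012 + \frac{1}{99}} = - \frac{211179399}{\frac{4456189}{99}} = \left(-211179399\right) \frac{99}{4456189} = - \frac{20906760501}{4456189}$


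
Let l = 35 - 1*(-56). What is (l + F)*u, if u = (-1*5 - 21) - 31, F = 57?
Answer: -8436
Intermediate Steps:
l = 91 (l = 35 + 56 = 91)
u = -57 (u = (-5 - 21) - 31 = -26 - 31 = -57)
(l + F)*u = (91 + 57)*(-57) = 148*(-57) = -8436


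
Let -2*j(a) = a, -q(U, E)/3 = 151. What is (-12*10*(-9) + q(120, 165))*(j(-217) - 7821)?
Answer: -9671475/2 ≈ -4.8357e+6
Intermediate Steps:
q(U, E) = -453 (q(U, E) = -3*151 = -453)
j(a) = -a/2
(-12*10*(-9) + q(120, 165))*(j(-217) - 7821) = (-12*10*(-9) - 453)*(-½*(-217) - 7821) = (-120*(-9) - 453)*(217/2 - 7821) = (1080 - 453)*(-15425/2) = 627*(-15425/2) = -9671475/2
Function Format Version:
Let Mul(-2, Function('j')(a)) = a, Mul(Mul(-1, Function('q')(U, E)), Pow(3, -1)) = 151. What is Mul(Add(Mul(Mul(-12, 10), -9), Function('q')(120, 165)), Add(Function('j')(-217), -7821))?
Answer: Rational(-9671475, 2) ≈ -4.8357e+6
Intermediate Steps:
Function('q')(U, E) = -453 (Function('q')(U, E) = Mul(-3, 151) = -453)
Function('j')(a) = Mul(Rational(-1, 2), a)
Mul(Add(Mul(Mul(-12, 10), -9), Function('q')(120, 165)), Add(Function('j')(-217), -7821)) = Mul(Add(Mul(Mul(-12, 10), -9), -453), Add(Mul(Rational(-1, 2), -217), -7821)) = Mul(Add(Mul(-120, -9), -453), Add(Rational(217, 2), -7821)) = Mul(Add(1080, -453), Rational(-15425, 2)) = Mul(627, Rational(-15425, 2)) = Rational(-9671475, 2)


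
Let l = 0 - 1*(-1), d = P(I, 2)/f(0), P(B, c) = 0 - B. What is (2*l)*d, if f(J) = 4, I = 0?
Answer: 0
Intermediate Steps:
P(B, c) = -B
d = 0 (d = -1*0/4 = 0*(¼) = 0)
l = 1 (l = 0 + 1 = 1)
(2*l)*d = (2*1)*0 = 2*0 = 0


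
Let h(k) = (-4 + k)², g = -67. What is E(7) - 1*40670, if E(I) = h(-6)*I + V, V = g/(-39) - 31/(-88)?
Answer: -137169935/3432 ≈ -39968.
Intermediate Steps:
V = 7105/3432 (V = -67/(-39) - 31/(-88) = -67*(-1/39) - 31*(-1/88) = 67/39 + 31/88 = 7105/3432 ≈ 2.0702)
E(I) = 7105/3432 + 100*I (E(I) = (-4 - 6)²*I + 7105/3432 = (-10)²*I + 7105/3432 = 100*I + 7105/3432 = 7105/3432 + 100*I)
E(7) - 1*40670 = (7105/3432 + 100*7) - 1*40670 = (7105/3432 + 700) - 40670 = 2409505/3432 - 40670 = -137169935/3432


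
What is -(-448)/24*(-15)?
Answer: -280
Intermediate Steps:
-(-448)/24*(-15) = -16*(-7/6)*(-15) = (56/3)*(-15) = -280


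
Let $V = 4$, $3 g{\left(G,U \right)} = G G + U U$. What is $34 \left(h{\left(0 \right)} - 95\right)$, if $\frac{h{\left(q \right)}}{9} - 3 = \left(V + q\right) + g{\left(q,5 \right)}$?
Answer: $1462$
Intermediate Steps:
$g{\left(G,U \right)} = \frac{G^{2}}{3} + \frac{U^{2}}{3}$ ($g{\left(G,U \right)} = \frac{G G + U U}{3} = \frac{G^{2} + U^{2}}{3} = \frac{G^{2}}{3} + \frac{U^{2}}{3}$)
$h{\left(q \right)} = 138 + 3 q^{2} + 9 q$ ($h{\left(q \right)} = 27 + 9 \left(\left(4 + q\right) + \left(\frac{q^{2}}{3} + \frac{5^{2}}{3}\right)\right) = 27 + 9 \left(\left(4 + q\right) + \left(\frac{q^{2}}{3} + \frac{1}{3} \cdot 25\right)\right) = 27 + 9 \left(\left(4 + q\right) + \left(\frac{q^{2}}{3} + \frac{25}{3}\right)\right) = 27 + 9 \left(\left(4 + q\right) + \left(\frac{25}{3} + \frac{q^{2}}{3}\right)\right) = 27 + 9 \left(\frac{37}{3} + q + \frac{q^{2}}{3}\right) = 27 + \left(111 + 3 q^{2} + 9 q\right) = 138 + 3 q^{2} + 9 q$)
$34 \left(h{\left(0 \right)} - 95\right) = 34 \left(\left(138 + 3 \cdot 0^{2} + 9 \cdot 0\right) - 95\right) = 34 \left(\left(138 + 3 \cdot 0 + 0\right) - 95\right) = 34 \left(\left(138 + 0 + 0\right) - 95\right) = 34 \left(138 - 95\right) = 34 \cdot 43 = 1462$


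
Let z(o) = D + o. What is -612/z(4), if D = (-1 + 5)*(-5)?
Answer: 153/4 ≈ 38.250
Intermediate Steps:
D = -20 (D = 4*(-5) = -20)
z(o) = -20 + o
-612/z(4) = -612/(-20 + 4) = -612/(-16) = -612*(-1/16) = 153/4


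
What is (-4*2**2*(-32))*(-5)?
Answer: -2560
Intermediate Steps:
(-4*2**2*(-32))*(-5) = (-4*4*(-32))*(-5) = -16*(-32)*(-5) = 512*(-5) = -2560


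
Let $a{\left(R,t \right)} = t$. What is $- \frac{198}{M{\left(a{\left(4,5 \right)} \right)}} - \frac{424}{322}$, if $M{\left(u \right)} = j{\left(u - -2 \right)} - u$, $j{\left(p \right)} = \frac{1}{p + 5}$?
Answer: $\frac{370028}{9499} \approx 38.954$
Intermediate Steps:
$j{\left(p \right)} = \frac{1}{5 + p}$
$M{\left(u \right)} = \frac{1}{7 + u} - u$ ($M{\left(u \right)} = \frac{1}{5 + \left(u - -2\right)} - u = \frac{1}{5 + \left(u + 2\right)} - u = \frac{1}{5 + \left(2 + u\right)} - u = \frac{1}{7 + u} - u$)
$- \frac{198}{M{\left(a{\left(4,5 \right)} \right)}} - \frac{424}{322} = - \frac{198}{\frac{1}{7 + 5} \left(1 - 5 \left(7 + 5\right)\right)} - \frac{424}{322} = - \frac{198}{\frac{1}{12} \left(1 - 5 \cdot 12\right)} - \frac{212}{161} = - \frac{198}{\frac{1}{12} \left(1 - 60\right)} - \frac{212}{161} = - \frac{198}{\frac{1}{12} \left(-59\right)} - \frac{212}{161} = - \frac{198}{- \frac{59}{12}} - \frac{212}{161} = \left(-198\right) \left(- \frac{12}{59}\right) - \frac{212}{161} = \frac{2376}{59} - \frac{212}{161} = \frac{370028}{9499}$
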